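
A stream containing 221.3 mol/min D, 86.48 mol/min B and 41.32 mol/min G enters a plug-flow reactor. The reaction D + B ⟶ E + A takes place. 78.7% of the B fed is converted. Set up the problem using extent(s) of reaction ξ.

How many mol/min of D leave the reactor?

153 mol/min

B reacted = 0.787 × 86.48 = 68.06 mol/min; ν_B = −1, so ξ = 68.06/1 = 68.06 mol/min.
Outlet amounts (n = n₀ + ν ξ):
  D: 221.3 − 1(68.06) = 153.2
  B: 86.48 − 1(68.06) = 18.42
  E: 0 + 1(68.06) = 68.06
  A: 0 + 1(68.06) = 68.06
  G: 41.32 (inert)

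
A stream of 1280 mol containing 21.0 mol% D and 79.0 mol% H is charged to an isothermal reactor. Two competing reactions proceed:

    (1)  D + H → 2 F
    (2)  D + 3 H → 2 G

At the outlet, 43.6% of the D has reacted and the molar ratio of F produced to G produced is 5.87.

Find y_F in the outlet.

0.161

Conversion of D: D consumed = 0.436 × 268.8 = 117.2 mol = 1ξ₁ + 1ξ₂.
Selectivity: 2ξ₁ / (2ξ₂) = 5.87 → ξ₁ = 5.87 ξ₂.
Substitute: (1·5.87 + 1) ξ₂ = 117.2 → ξ₂ = 17.06 mol, ξ₁ = 100.1 mol.
Outlet amounts (n = n₀ + Σ ν·ξ):
  D: 268.8 − 1(100.1) − 1(17.06) = 151.6
  H: 1011 − 1(100.1) − 3(17.06) = 859.9
  F: 0 + 2(100.1) = 200.3
  G: 0 + 2(17.06) = 34.12
Total out = 1246 mol; y_F = 200.3 / 1246 = 0.1607.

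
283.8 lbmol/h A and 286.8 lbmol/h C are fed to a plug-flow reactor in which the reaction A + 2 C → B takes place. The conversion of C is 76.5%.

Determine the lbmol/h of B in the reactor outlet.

110 lbmol/h

C reacted = 0.765 × 286.8 = 219.4 lbmol/h; ν_C = −2, so ξ = 219.4/2 = 109.7 lbmol/h.
Outlet amounts (n = n₀ + ν ξ):
  A: 283.8 − 1(109.7) = 174.1
  C: 286.8 − 2(109.7) = 67.4
  B: 0 + 1(109.7) = 109.7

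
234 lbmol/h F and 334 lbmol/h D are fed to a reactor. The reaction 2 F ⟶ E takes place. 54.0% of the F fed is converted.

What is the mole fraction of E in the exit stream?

0.125

F reacted = 0.54 × 234 = 126.4 lbmol/h; ν_F = −2, so ξ = 126.4/2 = 63.18 lbmol/h.
Outlet amounts (n = n₀ + ν ξ):
  F: 234 − 2(63.18) = 107.6
  E: 0 + 1(63.18) = 63.18
  D: 334 (inert)
Total out = 504.8 lbmol/h; y_E = 63.18 / 504.8 = 0.1252.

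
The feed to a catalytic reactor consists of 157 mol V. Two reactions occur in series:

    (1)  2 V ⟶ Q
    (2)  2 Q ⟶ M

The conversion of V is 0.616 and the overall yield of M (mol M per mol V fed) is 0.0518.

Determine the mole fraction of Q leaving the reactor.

Conversion of V: V consumed = 2ξ₁ = 0.616 × 157 → ξ₁ = 48.36 mol.
Yield of M: 1ξ₂ / 157 = 0.0518 → ξ₂ = 8.133 mol.
Outlet amounts (n = n₀ + Σ ν·ξ):
  V: 157 − 2(48.36) = 60.29
  Q: 0 + 1(48.36) − 2(8.133) = 32.09
  M: 0 + 1(8.133) = 8.133
Total out = 100.5 mol; y_Q = 32.09 / 100.5 = 0.3193.

0.319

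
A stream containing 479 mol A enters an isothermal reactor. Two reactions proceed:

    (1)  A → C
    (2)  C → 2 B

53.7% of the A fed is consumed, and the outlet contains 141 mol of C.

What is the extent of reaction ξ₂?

Conversion of A: A consumed = 1ξ₁ = 0.537 × 479 → ξ₁ = 257.2 mol.
C balance: n_C = 0 + 1ξ₁ − 1ξ₂ = 141 → ξ₂ = (1·257.2 − 141)/1 = 116.2 mol.
Outlet amounts (n = n₀ + Σ ν·ξ):
  A: 479 − 1(257.2) = 221.8
  C: 0 + 1(257.2) − 1(116.2) = 141
  B: 0 + 2(116.2) = 232.4

ξ₂ = 116 mol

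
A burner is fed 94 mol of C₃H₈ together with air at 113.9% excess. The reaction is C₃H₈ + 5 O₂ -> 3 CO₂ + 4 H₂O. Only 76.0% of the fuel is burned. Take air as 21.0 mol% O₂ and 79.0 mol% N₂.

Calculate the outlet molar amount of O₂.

648 mol

Stoichiometric O₂ = 5 × 94 = 470 mol; O₂ fed = 470 × 2.139 = 1005 mol.
N₂ fed = 1005 × 79/21 = 3782 mol.
Fuel reacted = 0.76 × 94 → ξ = 71.44 mol.
Outlet (n = n₀ + ν ξ):
  C₃H₈: 94 − 1(71.44) = 22.56
  O₂: 1005 − 5(71.44) = 648.1
  N₂: 3782 (inert)
  CO₂: 0 + 3(71.44) = 214.3
  H₂O: 0 + 4(71.44) = 285.8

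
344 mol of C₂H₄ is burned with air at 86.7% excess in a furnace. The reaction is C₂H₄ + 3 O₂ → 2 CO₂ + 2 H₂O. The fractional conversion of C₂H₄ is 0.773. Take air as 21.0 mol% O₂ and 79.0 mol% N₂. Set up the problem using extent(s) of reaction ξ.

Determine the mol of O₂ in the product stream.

Stoichiometric O₂ = 3 × 344 = 1032 mol; O₂ fed = 1032 × 1.867 = 1927 mol.
N₂ fed = 1927 × 79/21 = 7248 mol.
Fuel reacted = 0.773 × 344 → ξ = 265.9 mol.
Outlet (n = n₀ + ν ξ):
  C₂H₄: 344 − 1(265.9) = 78.09
  O₂: 1927 − 3(265.9) = 1129
  N₂: 7248 (inert)
  CO₂: 0 + 2(265.9) = 531.8
  H₂O: 0 + 2(265.9) = 531.8

1130 mol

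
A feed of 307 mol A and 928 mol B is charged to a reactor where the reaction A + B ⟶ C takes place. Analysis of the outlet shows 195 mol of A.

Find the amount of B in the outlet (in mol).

For A: n = n₀ − 1ξ → 195 = 307 − 1ξ, giving ξ = 112 mol.
Outlet amounts (n = n₀ + ν ξ):
  A: 307 − 1(112) = 195
  B: 928 − 1(112) = 816
  C: 0 + 1(112) = 112

816 mol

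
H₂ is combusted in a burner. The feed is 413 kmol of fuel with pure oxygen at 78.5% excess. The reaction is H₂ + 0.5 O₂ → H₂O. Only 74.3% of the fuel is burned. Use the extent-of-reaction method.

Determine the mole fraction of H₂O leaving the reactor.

0.488

Stoichiometric O₂ = 0.5 × 413 = 206.5 kmol; O₂ fed = 206.5 × 1.785 = 368.6 kmol.
Fuel reacted = 0.743 × 413 → ξ = 306.9 kmol.
Outlet (n = n₀ + ν ξ):
  H₂: 413 − 1(306.9) = 106.1
  O₂: 368.6 − 0.5(306.9) = 215.2
  H₂O: 0 + 1(306.9) = 306.9
Total out = 628.2 kmol; y_H₂O = 306.9 / 628.2 = 0.4885.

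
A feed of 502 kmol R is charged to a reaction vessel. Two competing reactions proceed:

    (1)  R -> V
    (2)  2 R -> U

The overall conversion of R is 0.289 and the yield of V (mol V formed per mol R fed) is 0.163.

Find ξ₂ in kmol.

Yield of V: 1ξ₁ / 502 = 0.163 → ξ₁ = 81.83 kmol.
Conversion of R: 1ξ₁ + 2ξ₂ = 0.289 × 502 = 145.1 → ξ₂ = 31.63 kmol.
Outlet amounts (n = n₀ + Σ ν·ξ):
  R: 502 − 1(81.83) − 2(31.63) = 356.9
  V: 0 + 1(81.83) = 81.83
  U: 0 + 1(31.63) = 31.63

ξ₂ = 31.6 kmol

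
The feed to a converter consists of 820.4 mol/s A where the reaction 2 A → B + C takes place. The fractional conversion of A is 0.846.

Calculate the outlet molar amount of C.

A reacted = 0.846 × 820.4 = 694.1 mol/s; ν_A = −2, so ξ = 694.1/2 = 347 mol/s.
Outlet amounts (n = n₀ + ν ξ):
  A: 820.4 − 2(347) = 126.3
  B: 0 + 1(347) = 347
  C: 0 + 1(347) = 347

347 mol/s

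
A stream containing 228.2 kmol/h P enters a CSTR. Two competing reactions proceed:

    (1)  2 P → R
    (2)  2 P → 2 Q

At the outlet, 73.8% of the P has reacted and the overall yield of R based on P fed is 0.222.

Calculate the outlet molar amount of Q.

67.1 kmol/h

Yield of R: 1ξ₁ / 228.2 = 0.222 → ξ₁ = 50.66 kmol/h.
Conversion of P: 2ξ₁ + 2ξ₂ = 0.738 × 228.2 = 168.4 → ξ₂ = 33.55 kmol/h.
Outlet amounts (n = n₀ + Σ ν·ξ):
  P: 228.2 − 2(50.66) − 2(33.55) = 59.79
  R: 0 + 1(50.66) = 50.66
  Q: 0 + 2(33.55) = 67.09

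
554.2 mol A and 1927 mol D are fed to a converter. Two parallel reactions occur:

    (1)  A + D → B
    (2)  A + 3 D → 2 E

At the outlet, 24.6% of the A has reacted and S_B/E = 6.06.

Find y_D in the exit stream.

0.758

Conversion of A: A consumed = 0.246 × 554.2 = 136.3 mol = 1ξ₁ + 1ξ₂.
Selectivity: 1ξ₁ / (2ξ₂) = 6.06 → ξ₁ = 12.12 ξ₂.
Substitute: (1·12.12 + 1) ξ₂ = 136.3 → ξ₂ = 10.39 mol, ξ₁ = 125.9 mol.
Outlet amounts (n = n₀ + Σ ν·ξ):
  A: 554.2 − 1(125.9) − 1(10.39) = 417.9
  D: 1927 − 1(125.9) − 3(10.39) = 1770
  B: 0 + 1(125.9) = 125.9
  E: 0 + 2(10.39) = 20.78
Total out = 2334 mol; y_D = 1770 / 2334 = 0.7582.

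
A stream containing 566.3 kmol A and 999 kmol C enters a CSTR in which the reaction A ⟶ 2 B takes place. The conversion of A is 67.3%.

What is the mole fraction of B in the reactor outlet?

0.392

A reacted = 0.673 × 566.3 = 381.1 kmol; ν_A = −1, so ξ = 381.1/1 = 381.1 kmol.
Outlet amounts (n = n₀ + ν ξ):
  A: 566.3 − 1(381.1) = 185.2
  B: 0 + 2(381.1) = 762.2
  C: 999 (inert)
Total out = 1946 kmol; y_B = 762.2 / 1946 = 0.3916.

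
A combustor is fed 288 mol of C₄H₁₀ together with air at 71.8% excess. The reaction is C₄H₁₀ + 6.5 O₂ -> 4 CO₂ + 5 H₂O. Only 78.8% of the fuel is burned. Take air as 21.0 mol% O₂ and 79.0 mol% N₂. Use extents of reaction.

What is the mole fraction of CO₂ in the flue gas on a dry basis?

Stoichiometric O₂ = 6.5 × 288 = 1872 mol; O₂ fed = 1872 × 1.718 = 3216 mol.
N₂ fed = 3216 × 79/21 = 12100 mol.
Fuel reacted = 0.788 × 288 → ξ = 226.9 mol.
Outlet (n = n₀ + ν ξ):
  C₄H₁₀: 288 − 1(226.9) = 61.06
  O₂: 3216 − 6.5(226.9) = 1741
  N₂: 12100 (inert)
  CO₂: 0 + 4(226.9) = 907.8
  H₂O: 0 + 5(226.9) = 1135
Dry total = 14810 mol; y_CO₂ (dry) = 907.8 / 14810 = 0.0613.

0.0613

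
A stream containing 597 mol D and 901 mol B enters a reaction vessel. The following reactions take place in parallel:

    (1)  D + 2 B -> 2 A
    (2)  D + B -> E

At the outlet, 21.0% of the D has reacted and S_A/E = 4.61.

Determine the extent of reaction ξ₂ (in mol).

ξ₂ = 37.9 mol

Conversion of D: D consumed = 0.21 × 597 = 125.4 mol = 1ξ₁ + 1ξ₂.
Selectivity: 2ξ₁ / (1ξ₂) = 4.61 → ξ₁ = 2.305 ξ₂.
Substitute: (1·2.305 + 1) ξ₂ = 125.4 → ξ₂ = 37.93 mol, ξ₁ = 87.44 mol.
Outlet amounts (n = n₀ + Σ ν·ξ):
  D: 597 − 1(87.44) − 1(37.93) = 471.6
  B: 901 − 2(87.44) − 1(37.93) = 688.2
  A: 0 + 2(87.44) = 174.9
  E: 0 + 1(37.93) = 37.93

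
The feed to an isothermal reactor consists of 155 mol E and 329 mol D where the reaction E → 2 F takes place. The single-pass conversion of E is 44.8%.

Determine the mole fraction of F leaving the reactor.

E reacted = 0.448 × 155 = 69.44 mol; ν_E = −1, so ξ = 69.44/1 = 69.44 mol.
Outlet amounts (n = n₀ + ν ξ):
  E: 155 − 1(69.44) = 85.56
  F: 0 + 2(69.44) = 138.9
  D: 329 (inert)
Total out = 553.4 mol; y_F = 138.9 / 553.4 = 0.2509.

0.251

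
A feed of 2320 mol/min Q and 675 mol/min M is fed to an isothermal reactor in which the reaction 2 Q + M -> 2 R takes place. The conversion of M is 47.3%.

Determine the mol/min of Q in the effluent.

M reacted = 0.473 × 675 = 319.3 mol/min; ν_M = −1, so ξ = 319.3/1 = 319.3 mol/min.
Outlet amounts (n = n₀ + ν ξ):
  Q: 2320 − 2(319.3) = 1681
  M: 675 − 1(319.3) = 355.7
  R: 0 + 2(319.3) = 638.5

1680 mol/min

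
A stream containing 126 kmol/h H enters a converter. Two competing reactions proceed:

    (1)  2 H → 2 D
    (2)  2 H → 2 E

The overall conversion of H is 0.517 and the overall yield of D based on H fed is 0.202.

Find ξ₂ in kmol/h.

Yield of D: 2ξ₁ / 126 = 0.202 → ξ₁ = 12.73 kmol/h.
Conversion of H: 2ξ₁ + 2ξ₂ = 0.517 × 126 = 65.14 → ξ₂ = 19.84 kmol/h.
Outlet amounts (n = n₀ + Σ ν·ξ):
  H: 126 − 2(12.73) − 2(19.84) = 60.86
  D: 0 + 2(12.73) = 25.45
  E: 0 + 2(19.84) = 39.69

ξ₂ = 19.8 kmol/h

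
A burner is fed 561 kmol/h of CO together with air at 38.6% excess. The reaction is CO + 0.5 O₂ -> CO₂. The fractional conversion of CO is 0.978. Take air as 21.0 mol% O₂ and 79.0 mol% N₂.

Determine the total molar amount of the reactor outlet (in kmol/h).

Stoichiometric O₂ = 0.5 × 561 = 280.5 kmol/h; O₂ fed = 280.5 × 1.386 = 388.8 kmol/h.
N₂ fed = 388.8 × 79/21 = 1463 kmol/h.
Fuel reacted = 0.978 × 561 → ξ = 548.7 kmol/h.
Outlet (n = n₀ + ν ξ):
  CO: 561 − 1(548.7) = 12.34
  O₂: 388.8 − 0.5(548.7) = 114.4
  N₂: 1463 (inert)
  CO₂: 0 + 1(548.7) = 548.7
Total out = 12.34 + 114.4 + 1463 + 548.7 = 2138 kmol/h.

2140 kmol/h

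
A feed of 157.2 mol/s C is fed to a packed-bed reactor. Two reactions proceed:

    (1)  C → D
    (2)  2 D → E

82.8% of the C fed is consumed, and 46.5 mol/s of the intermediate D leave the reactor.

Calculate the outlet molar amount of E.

41.8 mol/s

Conversion of C: C consumed = 1ξ₁ = 0.828 × 157.2 → ξ₁ = 130.2 mol/s.
D balance: n_D = 0 + 1ξ₁ − 2ξ₂ = 46.5 → ξ₂ = (1·130.2 − 46.5)/2 = 41.83 mol/s.
Outlet amounts (n = n₀ + Σ ν·ξ):
  C: 157.2 − 1(130.2) = 27.04
  D: 0 + 1(130.2) − 2(41.83) = 46.5
  E: 0 + 1(41.83) = 41.83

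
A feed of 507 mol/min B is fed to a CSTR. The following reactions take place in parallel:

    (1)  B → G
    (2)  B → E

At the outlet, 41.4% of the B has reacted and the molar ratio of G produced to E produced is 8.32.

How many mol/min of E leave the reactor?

Conversion of B: B consumed = 0.414 × 507 = 209.9 mol/min = 1ξ₁ + 1ξ₂.
Selectivity: 1ξ₁ / (1ξ₂) = 8.32 → ξ₁ = 8.32 ξ₂.
Substitute: (1·8.32 + 1) ξ₂ = 209.9 → ξ₂ = 22.52 mol/min, ξ₁ = 187.4 mol/min.
Outlet amounts (n = n₀ + Σ ν·ξ):
  B: 507 − 1(187.4) − 1(22.52) = 297.1
  G: 0 + 1(187.4) = 187.4
  E: 0 + 1(22.52) = 22.52

22.5 mol/min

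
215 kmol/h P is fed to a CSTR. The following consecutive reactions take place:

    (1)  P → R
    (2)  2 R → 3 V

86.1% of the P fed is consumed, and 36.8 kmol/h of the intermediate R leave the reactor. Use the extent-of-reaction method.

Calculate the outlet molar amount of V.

222 kmol/h

Conversion of P: P consumed = 1ξ₁ = 0.861 × 215 → ξ₁ = 185.1 kmol/h.
R balance: n_R = 0 + 1ξ₁ − 2ξ₂ = 36.8 → ξ₂ = (1·185.1 − 36.8)/2 = 74.16 kmol/h.
Outlet amounts (n = n₀ + Σ ν·ξ):
  P: 215 − 1(185.1) = 29.88
  R: 0 + 1(185.1) − 2(74.16) = 36.8
  V: 0 + 3(74.16) = 222.5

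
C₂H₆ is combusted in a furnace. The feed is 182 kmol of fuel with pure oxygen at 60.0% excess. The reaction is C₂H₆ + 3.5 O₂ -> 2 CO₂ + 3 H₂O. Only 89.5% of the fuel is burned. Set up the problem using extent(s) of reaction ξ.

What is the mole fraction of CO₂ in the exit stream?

0.254

Stoichiometric O₂ = 3.5 × 182 = 637 kmol; O₂ fed = 637 × 1.600 = 1019 kmol.
Fuel reacted = 0.895 × 182 → ξ = 162.9 kmol.
Outlet (n = n₀ + ν ξ):
  C₂H₆: 182 − 1(162.9) = 19.11
  O₂: 1019 − 3.5(162.9) = 449.1
  CO₂: 0 + 2(162.9) = 325.8
  H₂O: 0 + 3(162.9) = 488.7
Total out = 1283 kmol; y_CO₂ = 325.8 / 1283 = 0.254.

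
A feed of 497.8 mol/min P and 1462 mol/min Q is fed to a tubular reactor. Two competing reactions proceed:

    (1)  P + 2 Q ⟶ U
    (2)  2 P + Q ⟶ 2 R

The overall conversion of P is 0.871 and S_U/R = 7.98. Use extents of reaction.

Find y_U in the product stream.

Conversion of P: P consumed = 0.871 × 497.8 = 433.6 mol/min = 1ξ₁ + 2ξ₂.
Selectivity: 1ξ₁ / (2ξ₂) = 7.98 → ξ₁ = 15.96 ξ₂.
Substitute: (1·15.96 + 2) ξ₂ = 433.6 → ξ₂ = 24.14 mol/min, ξ₁ = 385.3 mol/min.
Outlet amounts (n = n₀ + Σ ν·ξ):
  P: 497.8 − 1(385.3) − 2(24.14) = 64.22
  Q: 1462 − 2(385.3) − 1(24.14) = 667.3
  U: 0 + 1(385.3) = 385.3
  R: 0 + 2(24.14) = 48.28
Total out = 1165 mol/min; y_U = 385.3 / 1165 = 0.3307.

0.331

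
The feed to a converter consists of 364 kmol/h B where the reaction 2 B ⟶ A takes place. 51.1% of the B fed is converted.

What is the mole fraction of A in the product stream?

B reacted = 0.511 × 364 = 186 kmol/h; ν_B = −2, so ξ = 186/2 = 93 kmol/h.
Outlet amounts (n = n₀ + ν ξ):
  B: 364 − 2(93) = 178
  A: 0 + 1(93) = 93
Total out = 271 kmol/h; y_A = 93 / 271 = 0.3432.

0.343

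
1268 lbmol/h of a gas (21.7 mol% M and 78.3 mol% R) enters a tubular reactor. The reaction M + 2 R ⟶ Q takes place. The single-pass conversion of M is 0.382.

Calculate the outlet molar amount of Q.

105 lbmol/h

M reacted = 0.382 × 275.2 = 105.1 lbmol/h; ν_M = −1, so ξ = 105.1/1 = 105.1 lbmol/h.
Outlet amounts (n = n₀ + ν ξ):
  M: 275.2 − 1(105.1) = 170
  R: 992.8 − 2(105.1) = 782.6
  Q: 0 + 1(105.1) = 105.1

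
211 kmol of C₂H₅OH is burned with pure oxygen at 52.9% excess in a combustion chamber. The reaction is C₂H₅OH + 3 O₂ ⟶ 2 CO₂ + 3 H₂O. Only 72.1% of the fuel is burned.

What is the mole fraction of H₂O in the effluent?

0.343

Stoichiometric O₂ = 3 × 211 = 633 kmol; O₂ fed = 633 × 1.529 = 967.9 kmol.
Fuel reacted = 0.721 × 211 → ξ = 152.1 kmol.
Outlet (n = n₀ + ν ξ):
  C₂H₅OH: 211 − 1(152.1) = 58.87
  O₂: 967.9 − 3(152.1) = 511.5
  CO₂: 0 + 2(152.1) = 304.3
  H₂O: 0 + 3(152.1) = 456.4
Total out = 1331 kmol; y_H₂O = 456.4 / 1331 = 0.3429.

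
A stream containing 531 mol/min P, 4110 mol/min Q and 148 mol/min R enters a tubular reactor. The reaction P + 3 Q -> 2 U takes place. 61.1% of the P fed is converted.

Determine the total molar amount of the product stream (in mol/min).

4140 mol/min

P reacted = 0.611 × 531 = 324.4 mol/min; ν_P = −1, so ξ = 324.4/1 = 324.4 mol/min.
Outlet amounts (n = n₀ + ν ξ):
  P: 531 − 1(324.4) = 206.6
  Q: 4110 − 3(324.4) = 3137
  U: 0 + 2(324.4) = 648.9
  R: 148 (inert)
Total out = 206.6 + 3137 + 648.9 + 148 = 4140 mol/min.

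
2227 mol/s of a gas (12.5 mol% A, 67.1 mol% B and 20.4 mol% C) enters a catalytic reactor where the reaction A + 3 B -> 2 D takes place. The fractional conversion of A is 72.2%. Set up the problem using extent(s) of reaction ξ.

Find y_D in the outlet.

0.22

A reacted = 0.722 × 278.4 = 201 mol/s; ν_A = −1, so ξ = 201/1 = 201 mol/s.
Outlet amounts (n = n₀ + ν ξ):
  A: 278.4 − 1(201) = 77.39
  B: 1494 − 3(201) = 891.4
  D: 0 + 2(201) = 402
  C: 454.3 (inert)
Total out = 1825 mol/s; y_D = 402 / 1825 = 0.2203.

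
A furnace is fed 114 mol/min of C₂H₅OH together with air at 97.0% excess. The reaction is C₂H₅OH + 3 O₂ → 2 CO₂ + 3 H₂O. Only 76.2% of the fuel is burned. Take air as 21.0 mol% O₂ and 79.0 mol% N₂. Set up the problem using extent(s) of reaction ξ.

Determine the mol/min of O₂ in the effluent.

413 mol/min

Stoichiometric O₂ = 3 × 114 = 342 mol/min; O₂ fed = 342 × 1.970 = 673.7 mol/min.
N₂ fed = 673.7 × 79/21 = 2535 mol/min.
Fuel reacted = 0.762 × 114 → ξ = 86.87 mol/min.
Outlet (n = n₀ + ν ξ):
  C₂H₅OH: 114 − 1(86.87) = 27.13
  O₂: 673.7 − 3(86.87) = 413.1
  N₂: 2535 (inert)
  CO₂: 0 + 2(86.87) = 173.7
  H₂O: 0 + 3(86.87) = 260.6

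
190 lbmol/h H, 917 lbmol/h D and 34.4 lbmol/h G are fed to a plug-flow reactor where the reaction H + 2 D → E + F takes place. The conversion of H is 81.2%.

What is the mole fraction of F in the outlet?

H reacted = 0.812 × 190 = 154.3 lbmol/h; ν_H = −1, so ξ = 154.3/1 = 154.3 lbmol/h.
Outlet amounts (n = n₀ + ν ξ):
  H: 190 − 1(154.3) = 35.72
  D: 917 − 2(154.3) = 608.4
  E: 0 + 1(154.3) = 154.3
  F: 0 + 1(154.3) = 154.3
  G: 34.4 (inert)
Total out = 987.1 lbmol/h; y_F = 154.3 / 987.1 = 0.1563.

0.156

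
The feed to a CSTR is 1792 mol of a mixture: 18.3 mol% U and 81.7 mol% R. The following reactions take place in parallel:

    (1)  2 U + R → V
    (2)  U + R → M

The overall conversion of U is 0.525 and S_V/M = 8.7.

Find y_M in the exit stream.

0.00578

Conversion of U: U consumed = 0.525 × 327.9 = 172.2 mol = 2ξ₁ + 1ξ₂.
Selectivity: 1ξ₁ / (1ξ₂) = 8.7 → ξ₁ = 8.7 ξ₂.
Substitute: (2·8.7 + 1) ξ₂ = 172.2 → ξ₂ = 9.357 mol, ξ₁ = 81.4 mol.
Outlet amounts (n = n₀ + Σ ν·ξ):
  U: 327.9 − 2(81.4) − 1(9.357) = 155.8
  R: 1464 − 1(81.4) − 1(9.357) = 1373
  V: 0 + 1(81.4) = 81.4
  M: 0 + 1(9.357) = 9.357
Total out = 1620 mol; y_M = 9.357 / 1620 = 0.005776.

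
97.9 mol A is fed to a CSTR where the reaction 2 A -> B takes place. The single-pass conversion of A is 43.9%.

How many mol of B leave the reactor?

A reacted = 0.439 × 97.9 = 42.98 mol; ν_A = −2, so ξ = 42.98/2 = 21.49 mol.
Outlet amounts (n = n₀ + ν ξ):
  A: 97.9 − 2(21.49) = 54.92
  B: 0 + 1(21.49) = 21.49

21.5 mol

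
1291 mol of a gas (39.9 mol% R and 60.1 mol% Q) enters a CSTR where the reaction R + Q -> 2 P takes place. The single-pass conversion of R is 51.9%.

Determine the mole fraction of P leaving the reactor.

R reacted = 0.519 × 515.1 = 267.3 mol; ν_R = −1, so ξ = 267.3/1 = 267.3 mol.
Outlet amounts (n = n₀ + ν ξ):
  R: 515.1 − 1(267.3) = 247.8
  Q: 775.9 − 1(267.3) = 508.5
  P: 0 + 2(267.3) = 534.7
Total out = 1291 mol; y_P = 534.7 / 1291 = 0.4142.

0.414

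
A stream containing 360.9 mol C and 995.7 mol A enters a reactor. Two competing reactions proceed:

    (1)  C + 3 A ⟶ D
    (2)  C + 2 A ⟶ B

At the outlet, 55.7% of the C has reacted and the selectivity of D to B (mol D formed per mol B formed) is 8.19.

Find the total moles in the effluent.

775 mol

Conversion of C: C consumed = 0.557 × 360.9 = 201 mol = 1ξ₁ + 1ξ₂.
Selectivity: 1ξ₁ / (1ξ₂) = 8.19 → ξ₁ = 8.19 ξ₂.
Substitute: (1·8.19 + 1) ξ₂ = 201 → ξ₂ = 21.87 mol, ξ₁ = 179.1 mol.
Outlet amounts (n = n₀ + Σ ν·ξ):
  C: 360.9 − 1(179.1) − 1(21.87) = 159.9
  A: 995.7 − 3(179.1) − 2(21.87) = 414.5
  D: 0 + 1(179.1) = 179.1
  B: 0 + 1(21.87) = 21.87
Total out = 159.9 + 414.5 + 179.1 + 21.87 = 775.4 mol.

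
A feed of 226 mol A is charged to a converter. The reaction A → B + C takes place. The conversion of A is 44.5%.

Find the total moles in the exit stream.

A reacted = 0.445 × 226 = 100.6 mol; ν_A = −1, so ξ = 100.6/1 = 100.6 mol.
Outlet amounts (n = n₀ + ν ξ):
  A: 226 − 1(100.6) = 125.4
  B: 0 + 1(100.6) = 100.6
  C: 0 + 1(100.6) = 100.6
Total out = 125.4 + 100.6 + 100.6 = 326.6 mol.

327 mol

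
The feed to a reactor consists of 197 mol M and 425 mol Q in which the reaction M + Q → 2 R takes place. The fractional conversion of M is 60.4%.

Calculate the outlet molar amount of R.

M reacted = 0.604 × 197 = 119 mol; ν_M = −1, so ξ = 119/1 = 119 mol.
Outlet amounts (n = n₀ + ν ξ):
  M: 197 − 1(119) = 78.01
  Q: 425 − 1(119) = 306
  R: 0 + 2(119) = 238

238 mol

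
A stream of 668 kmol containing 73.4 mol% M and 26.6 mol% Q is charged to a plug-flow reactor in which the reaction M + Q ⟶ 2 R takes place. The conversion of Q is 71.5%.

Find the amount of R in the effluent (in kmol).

Q reacted = 0.715 × 177.7 = 127 kmol; ν_Q = −1, so ξ = 127/1 = 127 kmol.
Outlet amounts (n = n₀ + ν ξ):
  M: 490.3 − 1(127) = 363.3
  Q: 177.7 − 1(127) = 50.64
  R: 0 + 2(127) = 254.1

254 kmol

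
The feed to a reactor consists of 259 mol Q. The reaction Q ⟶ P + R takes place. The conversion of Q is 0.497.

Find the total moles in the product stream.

388 mol

Q reacted = 0.497 × 259 = 128.7 mol; ν_Q = −1, so ξ = 128.7/1 = 128.7 mol.
Outlet amounts (n = n₀ + ν ξ):
  Q: 259 − 1(128.7) = 130.3
  P: 0 + 1(128.7) = 128.7
  R: 0 + 1(128.7) = 128.7
Total out = 130.3 + 128.7 + 128.7 = 387.7 mol.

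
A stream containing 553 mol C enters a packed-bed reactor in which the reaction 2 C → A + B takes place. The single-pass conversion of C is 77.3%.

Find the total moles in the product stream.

553 mol

C reacted = 0.773 × 553 = 427.5 mol; ν_C = −2, so ξ = 427.5/2 = 213.7 mol.
Outlet amounts (n = n₀ + ν ξ):
  C: 553 − 2(213.7) = 125.5
  A: 0 + 1(213.7) = 213.7
  B: 0 + 1(213.7) = 213.7
Total out = 125.5 + 213.7 + 213.7 = 553 mol.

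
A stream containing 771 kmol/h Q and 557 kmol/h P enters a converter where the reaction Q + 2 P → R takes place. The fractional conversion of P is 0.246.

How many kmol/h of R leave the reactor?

68.5 kmol/h

P reacted = 0.246 × 557 = 137 kmol/h; ν_P = −2, so ξ = 137/2 = 68.51 kmol/h.
Outlet amounts (n = n₀ + ν ξ):
  Q: 771 − 1(68.51) = 702.5
  P: 557 − 2(68.51) = 420
  R: 0 + 1(68.51) = 68.51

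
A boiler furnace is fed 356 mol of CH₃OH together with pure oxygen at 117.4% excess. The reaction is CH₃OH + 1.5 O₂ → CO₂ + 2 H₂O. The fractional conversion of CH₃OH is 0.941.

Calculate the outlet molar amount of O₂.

658 mol

Stoichiometric O₂ = 1.5 × 356 = 534 mol; O₂ fed = 534 × 2.174 = 1161 mol.
Fuel reacted = 0.941 × 356 → ξ = 335 mol.
Outlet (n = n₀ + ν ξ):
  CH₃OH: 356 − 1(335) = 21
  O₂: 1161 − 1.5(335) = 658.4
  CO₂: 0 + 1(335) = 335
  H₂O: 0 + 2(335) = 670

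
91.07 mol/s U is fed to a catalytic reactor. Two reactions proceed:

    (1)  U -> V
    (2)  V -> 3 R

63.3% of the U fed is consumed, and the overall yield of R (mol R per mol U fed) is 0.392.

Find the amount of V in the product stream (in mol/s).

Conversion of U: U consumed = 1ξ₁ = 0.633 × 91.07 → ξ₁ = 57.65 mol/s.
Yield of R: 3ξ₂ / 91.07 = 0.392 → ξ₂ = 11.9 mol/s.
Outlet amounts (n = n₀ + Σ ν·ξ):
  U: 91.07 − 1(57.65) = 33.42
  V: 0 + 1(57.65) − 1(11.9) = 45.75
  R: 0 + 3(11.9) = 35.7

45.7 mol/s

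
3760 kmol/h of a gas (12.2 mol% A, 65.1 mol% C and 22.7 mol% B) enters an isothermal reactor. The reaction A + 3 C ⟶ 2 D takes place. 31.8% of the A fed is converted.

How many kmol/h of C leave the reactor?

2010 kmol/h

A reacted = 0.318 × 458.7 = 145.9 kmol/h; ν_A = −1, so ξ = 145.9/1 = 145.9 kmol/h.
Outlet amounts (n = n₀ + ν ξ):
  A: 458.7 − 1(145.9) = 312.8
  C: 2448 − 3(145.9) = 2010
  D: 0 + 2(145.9) = 291.7
  B: 853.5 (inert)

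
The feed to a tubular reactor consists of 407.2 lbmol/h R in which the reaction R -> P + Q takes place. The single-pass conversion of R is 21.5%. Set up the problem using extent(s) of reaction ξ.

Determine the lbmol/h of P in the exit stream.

87.5 lbmol/h

R reacted = 0.215 × 407.2 = 87.55 lbmol/h; ν_R = −1, so ξ = 87.55/1 = 87.55 lbmol/h.
Outlet amounts (n = n₀ + ν ξ):
  R: 407.2 − 1(87.55) = 319.7
  P: 0 + 1(87.55) = 87.55
  Q: 0 + 1(87.55) = 87.55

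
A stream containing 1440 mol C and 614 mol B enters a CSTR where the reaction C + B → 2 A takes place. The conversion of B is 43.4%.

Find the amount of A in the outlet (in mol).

533 mol

B reacted = 0.434 × 614 = 266.5 mol; ν_B = −1, so ξ = 266.5/1 = 266.5 mol.
Outlet amounts (n = n₀ + ν ξ):
  C: 1440 − 1(266.5) = 1174
  B: 614 − 1(266.5) = 347.5
  A: 0 + 2(266.5) = 533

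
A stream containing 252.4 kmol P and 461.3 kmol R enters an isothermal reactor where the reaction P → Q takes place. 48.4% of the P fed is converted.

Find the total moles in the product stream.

714 kmol

P reacted = 0.484 × 252.4 = 122.2 kmol; ν_P = −1, so ξ = 122.2/1 = 122.2 kmol.
Outlet amounts (n = n₀ + ν ξ):
  P: 252.4 − 1(122.2) = 130.2
  Q: 0 + 1(122.2) = 122.2
  R: 461.3 (inert)
Total out = 130.2 + 122.2 + 461.3 = 713.7 kmol.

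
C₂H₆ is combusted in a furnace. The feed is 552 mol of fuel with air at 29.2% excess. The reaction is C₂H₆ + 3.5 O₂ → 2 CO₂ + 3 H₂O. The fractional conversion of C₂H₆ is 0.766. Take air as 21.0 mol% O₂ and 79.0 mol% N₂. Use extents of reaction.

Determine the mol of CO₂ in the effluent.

Stoichiometric O₂ = 3.5 × 552 = 1932 mol; O₂ fed = 1932 × 1.292 = 2496 mol.
N₂ fed = 2496 × 79/21 = 9390 mol.
Fuel reacted = 0.766 × 552 → ξ = 422.8 mol.
Outlet (n = n₀ + ν ξ):
  C₂H₆: 552 − 1(422.8) = 129.2
  O₂: 2496 − 3.5(422.8) = 1016
  N₂: 9390 (inert)
  CO₂: 0 + 2(422.8) = 845.7
  H₂O: 0 + 3(422.8) = 1268

846 mol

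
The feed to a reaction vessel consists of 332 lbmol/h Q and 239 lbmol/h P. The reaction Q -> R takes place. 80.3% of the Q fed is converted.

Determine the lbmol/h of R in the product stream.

Q reacted = 0.803 × 332 = 266.6 lbmol/h; ν_Q = −1, so ξ = 266.6/1 = 266.6 lbmol/h.
Outlet amounts (n = n₀ + ν ξ):
  Q: 332 − 1(266.6) = 65.4
  R: 0 + 1(266.6) = 266.6
  P: 239 (inert)

267 lbmol/h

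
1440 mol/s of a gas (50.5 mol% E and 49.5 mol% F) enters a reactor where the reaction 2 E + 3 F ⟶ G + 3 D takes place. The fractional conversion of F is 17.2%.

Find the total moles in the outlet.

1400 mol/s

F reacted = 0.172 × 712.8 = 122.6 mol/s; ν_F = −3, so ξ = 122.6/3 = 40.87 mol/s.
Outlet amounts (n = n₀ + ν ξ):
  E: 727.2 − 2(40.87) = 645.5
  F: 712.8 − 3(40.87) = 590.2
  G: 0 + 1(40.87) = 40.87
  D: 0 + 3(40.87) = 122.6
Total out = 645.5 + 590.2 + 40.87 + 122.6 = 1399 mol/s.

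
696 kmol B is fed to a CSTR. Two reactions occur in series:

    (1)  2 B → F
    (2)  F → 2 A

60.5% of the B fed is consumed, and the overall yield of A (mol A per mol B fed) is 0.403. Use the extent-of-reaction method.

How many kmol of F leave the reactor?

Conversion of B: B consumed = 2ξ₁ = 0.605 × 696 → ξ₁ = 210.5 kmol.
Yield of A: 2ξ₂ / 696 = 0.403 → ξ₂ = 140.2 kmol.
Outlet amounts (n = n₀ + Σ ν·ξ):
  B: 696 − 2(210.5) = 274.9
  F: 0 + 1(210.5) − 1(140.2) = 70.3
  A: 0 + 2(140.2) = 280.5

70.3 kmol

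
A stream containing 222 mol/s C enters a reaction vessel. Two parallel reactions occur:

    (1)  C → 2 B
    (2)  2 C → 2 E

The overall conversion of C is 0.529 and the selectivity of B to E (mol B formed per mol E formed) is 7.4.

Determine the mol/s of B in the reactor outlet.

Conversion of C: C consumed = 0.529 × 222 = 117.4 mol/s = 1ξ₁ + 2ξ₂.
Selectivity: 2ξ₁ / (2ξ₂) = 7.4 → ξ₁ = 7.4 ξ₂.
Substitute: (1·7.4 + 2) ξ₂ = 117.4 → ξ₂ = 12.49 mol/s, ξ₁ = 92.45 mol/s.
Outlet amounts (n = n₀ + Σ ν·ξ):
  C: 222 − 1(92.45) − 2(12.49) = 104.6
  B: 0 + 2(92.45) = 184.9
  E: 0 + 2(12.49) = 24.99

185 mol/s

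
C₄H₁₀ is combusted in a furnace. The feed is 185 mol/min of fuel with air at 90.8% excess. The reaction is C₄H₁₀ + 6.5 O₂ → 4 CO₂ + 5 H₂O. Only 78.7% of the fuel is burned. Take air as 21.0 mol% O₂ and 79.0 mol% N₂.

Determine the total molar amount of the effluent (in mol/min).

11300 mol/min

Stoichiometric O₂ = 6.5 × 185 = 1202 mol/min; O₂ fed = 1202 × 1.908 = 2294 mol/min.
N₂ fed = 2294 × 79/21 = 8631 mol/min.
Fuel reacted = 0.787 × 185 → ξ = 145.6 mol/min.
Outlet (n = n₀ + ν ξ):
  C₄H₁₀: 185 − 1(145.6) = 39.41
  O₂: 2294 − 6.5(145.6) = 1348
  N₂: 8631 (inert)
  CO₂: 0 + 4(145.6) = 582.4
  H₂O: 0 + 5(145.6) = 728
Total out = 39.41 + 1348 + 8631 + 582.4 + 728 = 11330 mol/min.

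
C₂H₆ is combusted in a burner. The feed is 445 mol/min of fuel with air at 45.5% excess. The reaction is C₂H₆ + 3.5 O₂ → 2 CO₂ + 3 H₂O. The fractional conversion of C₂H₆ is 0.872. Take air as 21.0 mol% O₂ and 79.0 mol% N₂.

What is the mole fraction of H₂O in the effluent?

Stoichiometric O₂ = 3.5 × 445 = 1558 mol/min; O₂ fed = 1558 × 1.455 = 2266 mol/min.
N₂ fed = 2266 × 79/21 = 8525 mol/min.
Fuel reacted = 0.872 × 445 → ξ = 388 mol/min.
Outlet (n = n₀ + ν ξ):
  C₂H₆: 445 − 1(388) = 56.96
  O₂: 2266 − 3.5(388) = 908
  N₂: 8525 (inert)
  CO₂: 0 + 2(388) = 776.1
  H₂O: 0 + 3(388) = 1164
Total out = 11430 mol/min; y_H₂O = 1164 / 11430 = 0.1018.

0.102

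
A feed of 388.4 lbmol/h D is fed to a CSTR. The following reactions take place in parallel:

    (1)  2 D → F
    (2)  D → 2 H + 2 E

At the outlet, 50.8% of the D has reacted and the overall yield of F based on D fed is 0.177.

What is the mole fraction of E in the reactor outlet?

0.24

Yield of F: 1ξ₁ / 388.4 = 0.177 → ξ₁ = 68.75 lbmol/h.
Conversion of D: 2ξ₁ + 1ξ₂ = 0.508 × 388.4 = 197.3 → ξ₂ = 59.81 lbmol/h.
Outlet amounts (n = n₀ + Σ ν·ξ):
  D: 388.4 − 2(68.75) − 1(59.81) = 191.1
  F: 0 + 1(68.75) = 68.75
  H: 0 + 2(59.81) = 119.6
  E: 0 + 2(59.81) = 119.6
Total out = 499.1 lbmol/h; y_E = 119.6 / 499.1 = 0.2397.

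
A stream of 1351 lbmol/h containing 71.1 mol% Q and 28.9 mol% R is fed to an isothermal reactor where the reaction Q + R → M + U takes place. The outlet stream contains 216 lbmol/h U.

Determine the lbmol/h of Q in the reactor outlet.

For U: n = n₀ + 1ξ → 216 = 0 + 1ξ, giving ξ = 216 lbmol/h.
Outlet amounts (n = n₀ + ν ξ):
  Q: 960.6 − 1(216) = 744.6
  R: 390.4 − 1(216) = 174.4
  M: 0 + 1(216) = 216
  U: 0 + 1(216) = 216

745 lbmol/h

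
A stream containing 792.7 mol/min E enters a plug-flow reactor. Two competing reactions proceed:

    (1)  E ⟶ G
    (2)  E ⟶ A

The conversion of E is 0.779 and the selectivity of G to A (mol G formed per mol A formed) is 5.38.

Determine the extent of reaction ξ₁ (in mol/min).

ξ₁ = 521 mol/min

Conversion of E: E consumed = 0.779 × 792.7 = 617.5 mol/min = 1ξ₁ + 1ξ₂.
Selectivity: 1ξ₁ / (1ξ₂) = 5.38 → ξ₁ = 5.38 ξ₂.
Substitute: (1·5.38 + 1) ξ₂ = 617.5 → ξ₂ = 96.79 mol/min, ξ₁ = 520.7 mol/min.
Outlet amounts (n = n₀ + Σ ν·ξ):
  E: 792.7 − 1(520.7) − 1(96.79) = 175.2
  G: 0 + 1(520.7) = 520.7
  A: 0 + 1(96.79) = 96.79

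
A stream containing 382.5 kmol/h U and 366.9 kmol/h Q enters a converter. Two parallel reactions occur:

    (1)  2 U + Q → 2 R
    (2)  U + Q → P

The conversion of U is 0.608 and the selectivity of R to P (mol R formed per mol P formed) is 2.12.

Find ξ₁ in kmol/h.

Conversion of U: U consumed = 0.608 × 382.5 = 232.6 kmol/h = 2ξ₁ + 1ξ₂.
Selectivity: 2ξ₁ / (1ξ₂) = 2.12 → ξ₁ = 1.06 ξ₂.
Substitute: (2·1.06 + 1) ξ₂ = 232.6 → ξ₂ = 74.54 kmol/h, ξ₁ = 79.01 kmol/h.
Outlet amounts (n = n₀ + Σ ν·ξ):
  U: 382.5 − 2(79.01) − 1(74.54) = 149.9
  Q: 366.9 − 1(79.01) − 1(74.54) = 213.4
  R: 0 + 2(79.01) = 158
  P: 0 + 1(74.54) = 74.54

ξ₁ = 79 kmol/h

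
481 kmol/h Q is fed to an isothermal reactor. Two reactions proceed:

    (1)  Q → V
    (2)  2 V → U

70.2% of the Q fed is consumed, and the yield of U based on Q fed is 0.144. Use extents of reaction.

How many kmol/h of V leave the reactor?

Conversion of Q: Q consumed = 1ξ₁ = 0.702 × 481 → ξ₁ = 337.7 kmol/h.
Yield of U: 1ξ₂ / 481 = 0.144 → ξ₂ = 69.26 kmol/h.
Outlet amounts (n = n₀ + Σ ν·ξ):
  Q: 481 − 1(337.7) = 143.3
  V: 0 + 1(337.7) − 2(69.26) = 199.1
  U: 0 + 1(69.26) = 69.26

199 kmol/h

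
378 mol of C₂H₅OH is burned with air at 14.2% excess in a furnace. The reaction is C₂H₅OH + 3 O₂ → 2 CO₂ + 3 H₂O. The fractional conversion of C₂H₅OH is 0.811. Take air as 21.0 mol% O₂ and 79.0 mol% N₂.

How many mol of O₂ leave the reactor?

375 mol

Stoichiometric O₂ = 3 × 378 = 1134 mol; O₂ fed = 1134 × 1.142 = 1295 mol.
N₂ fed = 1295 × 79/21 = 4872 mol.
Fuel reacted = 0.811 × 378 → ξ = 306.6 mol.
Outlet (n = n₀ + ν ξ):
  C₂H₅OH: 378 − 1(306.6) = 71.44
  O₂: 1295 − 3(306.6) = 375.4
  N₂: 4872 (inert)
  CO₂: 0 + 2(306.6) = 613.1
  H₂O: 0 + 3(306.6) = 919.7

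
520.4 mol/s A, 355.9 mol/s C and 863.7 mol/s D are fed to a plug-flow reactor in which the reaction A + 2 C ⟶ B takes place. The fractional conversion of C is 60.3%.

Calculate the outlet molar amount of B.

C reacted = 0.603 × 355.9 = 214.6 mol/s; ν_C = −2, so ξ = 214.6/2 = 107.3 mol/s.
Outlet amounts (n = n₀ + ν ξ):
  A: 520.4 − 1(107.3) = 413.1
  C: 355.9 − 2(107.3) = 141.3
  B: 0 + 1(107.3) = 107.3
  D: 863.7 (inert)

107 mol/s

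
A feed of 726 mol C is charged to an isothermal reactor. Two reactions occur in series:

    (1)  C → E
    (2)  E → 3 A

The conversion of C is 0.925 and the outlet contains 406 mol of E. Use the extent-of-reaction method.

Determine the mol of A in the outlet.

797 mol

Conversion of C: C consumed = 1ξ₁ = 0.925 × 726 → ξ₁ = 671.6 mol.
E balance: n_E = 0 + 1ξ₁ − 1ξ₂ = 406 → ξ₂ = (1·671.6 − 406)/1 = 265.6 mol.
Outlet amounts (n = n₀ + Σ ν·ξ):
  C: 726 − 1(671.6) = 54.45
  E: 0 + 1(671.6) − 1(265.6) = 406
  A: 0 + 3(265.6) = 796.7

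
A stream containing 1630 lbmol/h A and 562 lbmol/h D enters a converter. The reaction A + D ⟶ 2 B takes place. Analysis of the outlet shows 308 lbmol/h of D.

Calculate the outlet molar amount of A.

For D: n = n₀ − 1ξ → 308 = 562 − 1ξ, giving ξ = 254 lbmol/h.
Outlet amounts (n = n₀ + ν ξ):
  A: 1630 − 1(254) = 1376
  D: 562 − 1(254) = 308
  B: 0 + 2(254) = 508

1380 lbmol/h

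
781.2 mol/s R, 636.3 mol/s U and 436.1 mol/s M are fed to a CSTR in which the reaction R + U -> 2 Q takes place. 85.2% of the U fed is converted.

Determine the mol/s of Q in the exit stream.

1080 mol/s

U reacted = 0.852 × 636.3 = 542.1 mol/s; ν_U = −1, so ξ = 542.1/1 = 542.1 mol/s.
Outlet amounts (n = n₀ + ν ξ):
  R: 781.2 − 1(542.1) = 239.1
  U: 636.3 − 1(542.1) = 94.17
  Q: 0 + 2(542.1) = 1084
  M: 436.1 (inert)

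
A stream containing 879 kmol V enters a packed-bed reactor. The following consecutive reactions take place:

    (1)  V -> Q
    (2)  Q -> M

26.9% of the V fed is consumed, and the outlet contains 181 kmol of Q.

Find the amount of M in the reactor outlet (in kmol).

Conversion of V: V consumed = 1ξ₁ = 0.269 × 879 → ξ₁ = 236.5 kmol.
Q balance: n_Q = 0 + 1ξ₁ − 1ξ₂ = 181 → ξ₂ = (1·236.5 − 181)/1 = 55.45 kmol.
Outlet amounts (n = n₀ + Σ ν·ξ):
  V: 879 − 1(236.5) = 642.5
  Q: 0 + 1(236.5) − 1(55.45) = 181
  M: 0 + 1(55.45) = 55.45

55.5 kmol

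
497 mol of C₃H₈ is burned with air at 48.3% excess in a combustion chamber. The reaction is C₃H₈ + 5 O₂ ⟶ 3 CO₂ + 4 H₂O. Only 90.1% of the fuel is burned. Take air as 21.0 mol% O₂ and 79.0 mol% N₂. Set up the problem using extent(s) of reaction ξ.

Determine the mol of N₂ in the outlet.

Stoichiometric O₂ = 5 × 497 = 2485 mol; O₂ fed = 2485 × 1.483 = 3685 mol.
N₂ fed = 3685 × 79/21 = 13860 mol.
Fuel reacted = 0.901 × 497 → ξ = 447.8 mol.
Outlet (n = n₀ + ν ξ):
  C₃H₈: 497 − 1(447.8) = 49.2
  O₂: 3685 − 5(447.8) = 1446
  N₂: 13860 (inert)
  CO₂: 0 + 3(447.8) = 1343
  H₂O: 0 + 4(447.8) = 1791

13900 mol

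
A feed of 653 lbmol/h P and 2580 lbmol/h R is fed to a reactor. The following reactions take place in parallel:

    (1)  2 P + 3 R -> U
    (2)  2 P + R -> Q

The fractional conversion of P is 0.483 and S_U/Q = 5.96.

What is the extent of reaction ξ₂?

ξ₂ = 22.7 lbmol/h

Conversion of P: P consumed = 0.483 × 653 = 315.4 lbmol/h = 2ξ₁ + 2ξ₂.
Selectivity: 1ξ₁ / (1ξ₂) = 5.96 → ξ₁ = 5.96 ξ₂.
Substitute: (2·5.96 + 2) ξ₂ = 315.4 → ξ₂ = 22.66 lbmol/h, ξ₁ = 135 lbmol/h.
Outlet amounts (n = n₀ + Σ ν·ξ):
  P: 653 − 2(135) − 2(22.66) = 337.6
  R: 2580 − 3(135) − 1(22.66) = 2152
  U: 0 + 1(135) = 135
  Q: 0 + 1(22.66) = 22.66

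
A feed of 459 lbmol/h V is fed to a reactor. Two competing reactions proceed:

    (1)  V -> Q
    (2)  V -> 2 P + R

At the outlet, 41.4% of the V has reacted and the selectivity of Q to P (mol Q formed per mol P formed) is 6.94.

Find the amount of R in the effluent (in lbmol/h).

12.8 lbmol/h

Conversion of V: V consumed = 0.414 × 459 = 190 lbmol/h = 1ξ₁ + 1ξ₂.
Selectivity: 1ξ₁ / (2ξ₂) = 6.94 → ξ₁ = 13.88 ξ₂.
Substitute: (1·13.88 + 1) ξ₂ = 190 → ξ₂ = 12.77 lbmol/h, ξ₁ = 177.3 lbmol/h.
Outlet amounts (n = n₀ + Σ ν·ξ):
  V: 459 − 1(177.3) − 1(12.77) = 269
  Q: 0 + 1(177.3) = 177.3
  P: 0 + 2(12.77) = 25.54
  R: 0 + 1(12.77) = 12.77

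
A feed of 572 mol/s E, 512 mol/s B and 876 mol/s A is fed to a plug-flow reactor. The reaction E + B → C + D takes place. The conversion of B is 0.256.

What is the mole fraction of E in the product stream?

0.225

B reacted = 0.256 × 512 = 131.1 mol/s; ν_B = −1, so ξ = 131.1/1 = 131.1 mol/s.
Outlet amounts (n = n₀ + ν ξ):
  E: 572 − 1(131.1) = 440.9
  B: 512 − 1(131.1) = 380.9
  C: 0 + 1(131.1) = 131.1
  D: 0 + 1(131.1) = 131.1
  A: 876 (inert)
Total out = 1960 mol/s; y_E = 440.9 / 1960 = 0.225.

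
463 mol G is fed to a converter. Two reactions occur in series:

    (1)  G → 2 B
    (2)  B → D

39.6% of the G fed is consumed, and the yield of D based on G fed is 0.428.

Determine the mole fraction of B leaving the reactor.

Conversion of G: G consumed = 1ξ₁ = 0.396 × 463 → ξ₁ = 183.3 mol.
Yield of D: 1ξ₂ / 463 = 0.428 → ξ₂ = 198.2 mol.
Outlet amounts (n = n₀ + Σ ν·ξ):
  G: 463 − 1(183.3) = 279.7
  B: 0 + 2(183.3) − 1(198.2) = 168.5
  D: 0 + 1(198.2) = 198.2
Total out = 646.3 mol; y_B = 168.5 / 646.3 = 0.2607.

0.261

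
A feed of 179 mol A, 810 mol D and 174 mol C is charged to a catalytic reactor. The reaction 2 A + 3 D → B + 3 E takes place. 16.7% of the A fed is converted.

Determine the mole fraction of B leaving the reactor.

A reacted = 0.167 × 179 = 29.89 mol; ν_A = −2, so ξ = 29.89/2 = 14.95 mol.
Outlet amounts (n = n₀ + ν ξ):
  A: 179 − 2(14.95) = 149.1
  D: 810 − 3(14.95) = 765.2
  B: 0 + 1(14.95) = 14.95
  E: 0 + 3(14.95) = 44.84
  C: 174 (inert)
Total out = 1148 mol; y_B = 14.95 / 1148 = 0.01302.

0.013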